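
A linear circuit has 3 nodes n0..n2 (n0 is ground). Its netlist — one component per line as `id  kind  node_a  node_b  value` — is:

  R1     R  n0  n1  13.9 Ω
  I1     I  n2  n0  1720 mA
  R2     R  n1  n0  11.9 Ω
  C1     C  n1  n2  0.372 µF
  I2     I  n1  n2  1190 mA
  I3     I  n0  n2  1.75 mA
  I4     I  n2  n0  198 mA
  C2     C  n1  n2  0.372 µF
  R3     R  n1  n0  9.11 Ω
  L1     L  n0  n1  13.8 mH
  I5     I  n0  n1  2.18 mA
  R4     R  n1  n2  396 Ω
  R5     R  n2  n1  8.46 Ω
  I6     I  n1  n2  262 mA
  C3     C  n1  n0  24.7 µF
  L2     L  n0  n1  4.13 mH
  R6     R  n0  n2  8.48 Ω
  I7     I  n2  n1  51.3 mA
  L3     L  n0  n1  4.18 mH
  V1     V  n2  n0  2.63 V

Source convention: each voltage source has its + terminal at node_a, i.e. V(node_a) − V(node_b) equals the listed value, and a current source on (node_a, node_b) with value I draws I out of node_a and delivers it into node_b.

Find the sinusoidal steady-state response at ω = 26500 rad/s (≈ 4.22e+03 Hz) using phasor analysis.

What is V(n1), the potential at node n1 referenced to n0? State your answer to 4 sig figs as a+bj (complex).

-0.6662+1.260j V

MNA unknowns: 2 node voltages V₁..V_2 plus 1 source current (V1)
R1: Y=0.07194+0.000j on G[0,1]
I1: z[2]−=1.72, z[0]+=1.72
R2: Y=0.08403+0.000j on G[1,0]
C1: Y=0.000+0.009858j on G[1,2]
I2: z[1]−=1.19, z[2]+=1.19
I3: z[0]−=0.00175, z[2]+=0.00175
I4: z[2]−=0.198, z[0]+=0.198
C2: Y=0.000+0.009858j on G[1,2]
R3: Y=0.1098+0.000j on G[1,0]
L1: Y=0.000-0.002734j on G[0,1]
I5: z[0]−=0.00218, z[1]+=0.00218
R4: Y=0.002525+0.000j on G[1,2]
R5: Y=0.1182+0.000j on G[2,1]
I6: z[1]−=0.262, z[2]+=0.262
C3: Y=0.000+0.6545j on G[1,0]
L2: Y=0.000-0.009137j on G[0,1]
R6: Y=0.1179+0.000j on G[0,2]
I7: z[2]−=0.0513, z[1]+=0.0513
L3: Y=0.000-0.009028j on G[0,1]
V1: row V2−V0=2.63, i_V1 at 2,0
solve → V1=-0.6662+1.260j, V2=2.630+0.000j
aux → i_V1=-1.248+0.08718j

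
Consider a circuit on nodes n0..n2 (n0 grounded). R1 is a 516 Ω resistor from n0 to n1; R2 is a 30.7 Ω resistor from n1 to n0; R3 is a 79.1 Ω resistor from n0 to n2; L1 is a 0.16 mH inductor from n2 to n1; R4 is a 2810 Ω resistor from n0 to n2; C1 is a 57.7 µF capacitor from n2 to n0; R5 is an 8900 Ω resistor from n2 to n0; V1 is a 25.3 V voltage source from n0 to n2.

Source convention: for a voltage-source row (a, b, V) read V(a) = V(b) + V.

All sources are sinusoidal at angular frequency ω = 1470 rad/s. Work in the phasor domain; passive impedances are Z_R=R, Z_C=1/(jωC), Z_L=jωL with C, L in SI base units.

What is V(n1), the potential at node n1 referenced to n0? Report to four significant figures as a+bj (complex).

-25.30+0.2053j V

Element admittances at ω=1470 rad/s:
  Y(R1) = 0.001938+0.000j S between n0,n1
  Y(R2) = 0.03257+0.000j S between n1,n0
  Y(R3) = 0.01264+0.000j S between n0,n2
  Y(L1) = 0.000-4.252j S between n2,n1
  Y(R4) = 0.0003559+0.000j S between n0,n2
  Y(C1) = 0.000+0.08482j S between n2,n0
  Y(R5) = 0.0001124+0.000j S between n2,n0
  V1: constraint V(n0)−V(n2) = 25.3
Assemble and solve the 3×3 MNA system:
  V(n1)=-25.30+0.2053j  V(n2)=-25.30+0.000j
  i(V1)=-1.205-2.139j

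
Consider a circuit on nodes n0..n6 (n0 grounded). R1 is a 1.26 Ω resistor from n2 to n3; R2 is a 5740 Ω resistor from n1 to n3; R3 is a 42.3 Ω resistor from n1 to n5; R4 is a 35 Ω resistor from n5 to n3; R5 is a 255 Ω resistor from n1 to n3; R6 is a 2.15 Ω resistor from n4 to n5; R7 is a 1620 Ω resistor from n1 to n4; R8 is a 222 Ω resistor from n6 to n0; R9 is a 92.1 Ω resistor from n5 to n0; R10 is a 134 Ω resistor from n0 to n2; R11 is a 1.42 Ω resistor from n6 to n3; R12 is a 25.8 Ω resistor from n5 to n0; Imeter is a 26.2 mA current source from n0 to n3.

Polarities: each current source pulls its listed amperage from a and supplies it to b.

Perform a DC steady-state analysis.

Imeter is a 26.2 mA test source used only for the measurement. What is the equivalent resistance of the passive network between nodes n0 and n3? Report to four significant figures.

MNA unknowns: 6 node voltages V₁..V_6
R1: Y=0.7937 on G[2,3]
R2: Y=0.0001742 on G[1,3]
R3: Y=0.02364 on G[1,5]
R4: Y=0.02857 on G[5,3]
R5: Y=0.003922 on G[1,3]
R6: Y=0.4651 on G[4,5]
R7: Y=0.0006173 on G[1,4]
R8: Y=0.004505 on G[6,0]
R9: Y=0.01086 on G[5,0]
R10: Y=0.007463 on G[0,2]
R11: Y=0.7042 on G[6,3]
R12: Y=0.03876 on G[5,0]
Imeter: z[0]−=0.0262, z[3]+=0.0262
solve → V1=0.4015, V2=0.8279, V3=0.8357, V4=0.3282, V5=0.3281, V6=0.8304

R_eq = 31.90 Ω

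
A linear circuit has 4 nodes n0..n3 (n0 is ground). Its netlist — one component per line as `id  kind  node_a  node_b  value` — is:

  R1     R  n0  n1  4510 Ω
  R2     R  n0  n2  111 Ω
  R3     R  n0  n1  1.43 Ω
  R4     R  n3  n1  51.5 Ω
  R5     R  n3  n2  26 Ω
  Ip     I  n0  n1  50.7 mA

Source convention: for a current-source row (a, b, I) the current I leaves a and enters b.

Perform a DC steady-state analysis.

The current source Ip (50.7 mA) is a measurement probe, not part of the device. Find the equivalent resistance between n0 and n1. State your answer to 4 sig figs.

R_eq = 1.419 Ω

MNA unknowns: 3 node voltages V₁..V_3
R1: Y=0.0002217 on G[0,1]
R2: Y=0.009009 on G[0,2]
R3: Y=0.6993 on G[0,1]
R4: Y=0.01942 on G[3,1]
R5: Y=0.03846 on G[3,2]
Ip: z[0]−=0.0507, z[1]+=0.0507
solve → V1=0.07193, V2=0.04236, V3=0.05228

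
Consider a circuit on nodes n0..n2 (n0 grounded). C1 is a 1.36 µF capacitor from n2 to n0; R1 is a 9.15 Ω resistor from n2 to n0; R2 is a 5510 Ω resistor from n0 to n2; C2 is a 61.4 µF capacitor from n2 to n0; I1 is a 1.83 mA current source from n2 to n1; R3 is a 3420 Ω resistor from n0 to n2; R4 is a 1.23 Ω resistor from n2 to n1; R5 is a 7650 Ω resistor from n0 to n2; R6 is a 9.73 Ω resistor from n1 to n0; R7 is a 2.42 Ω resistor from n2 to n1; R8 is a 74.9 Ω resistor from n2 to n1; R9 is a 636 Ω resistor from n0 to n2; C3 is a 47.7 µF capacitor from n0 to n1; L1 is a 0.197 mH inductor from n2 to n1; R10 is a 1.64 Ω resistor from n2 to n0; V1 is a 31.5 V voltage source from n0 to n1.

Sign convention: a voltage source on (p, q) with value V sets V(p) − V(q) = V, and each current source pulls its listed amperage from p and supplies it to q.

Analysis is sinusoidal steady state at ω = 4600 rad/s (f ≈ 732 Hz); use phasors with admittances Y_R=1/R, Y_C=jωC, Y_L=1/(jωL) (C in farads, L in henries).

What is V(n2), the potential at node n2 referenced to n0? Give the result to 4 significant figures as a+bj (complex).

-23.26+8.060j V

MNA unknowns: 2 node voltages V₁..V_2 plus 1 source current (V1)
C1: Y=0.000+0.006256j on G[2,0]
R1: Y=0.1093+0.000j on G[2,0]
R2: Y=0.0001815+0.000j on G[0,2]
C2: Y=0.000+0.2824j on G[2,0]
I1: z[2]−=0.00183, z[1]+=0.00183
R3: Y=0.0002924+0.000j on G[0,2]
R4: Y=0.8130+0.000j on G[2,1]
R5: Y=0.0001307+0.000j on G[0,2]
R6: Y=0.1028+0.000j on G[1,0]
R7: Y=0.4132+0.000j on G[2,1]
R8: Y=0.01335+0.000j on G[2,1]
R9: Y=0.001572+0.000j on G[0,2]
C3: Y=0.000+0.2194j on G[0,1]
L1: Y=0.000-1.104j on G[2,1]
R10: Y=0.6098+0.000j on G[2,0]
V1: row V0−V1=31.5, i_V1 at 0,1
solve → V1=-31.50+0.000j, V2=-23.26+8.060j
aux → i_V1=-22.34-7.815j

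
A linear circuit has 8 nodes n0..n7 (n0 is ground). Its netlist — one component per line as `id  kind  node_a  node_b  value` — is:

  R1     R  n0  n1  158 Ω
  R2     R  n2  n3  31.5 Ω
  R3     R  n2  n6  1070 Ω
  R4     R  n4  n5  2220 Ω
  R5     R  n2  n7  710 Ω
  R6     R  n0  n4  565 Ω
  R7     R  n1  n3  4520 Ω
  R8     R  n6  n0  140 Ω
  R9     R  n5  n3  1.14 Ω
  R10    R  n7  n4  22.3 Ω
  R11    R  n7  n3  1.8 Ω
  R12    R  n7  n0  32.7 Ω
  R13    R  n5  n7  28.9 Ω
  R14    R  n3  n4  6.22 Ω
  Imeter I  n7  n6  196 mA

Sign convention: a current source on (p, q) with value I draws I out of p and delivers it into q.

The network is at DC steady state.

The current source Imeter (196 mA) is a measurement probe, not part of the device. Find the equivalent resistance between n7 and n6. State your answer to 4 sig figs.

R_eq = 147.8 Ω

Element admittances at DC:
  Y(R1) = 0.006329 S between n0,n1
  Y(R2) = 0.03175 S between n2,n3
  Y(R3) = 0.0009346 S between n2,n6
  Y(R4) = 0.0004505 S between n4,n5
  Y(R5) = 0.001408 S between n2,n7
  Y(R6) = 0.001770 S between n0,n4
  Y(R7) = 0.0002212 S between n1,n3
  Y(R8) = 0.007143 S between n6,n0
  Y(R9) = 0.8772 S between n5,n3
  Y(R10) = 0.04484 S between n7,n4
  Y(R11) = 0.5556 S between n7,n3
  Y(R12) = 0.03058 S between n7,n0
  Y(R13) = 0.03460 S between n5,n7
  Y(R14) = 0.1608 S between n3,n4
  Imeter: injects 0.196 A into n6 (from n7)
Assemble and solve the 7×7 MNA system:
  V(n1)=-0.1744  V(n2)=-4.372  V(n3)=-5.163  V(n4)=-5.131  V(n5)=-5.165  V(n6)=23.76  V(n7)=-5.216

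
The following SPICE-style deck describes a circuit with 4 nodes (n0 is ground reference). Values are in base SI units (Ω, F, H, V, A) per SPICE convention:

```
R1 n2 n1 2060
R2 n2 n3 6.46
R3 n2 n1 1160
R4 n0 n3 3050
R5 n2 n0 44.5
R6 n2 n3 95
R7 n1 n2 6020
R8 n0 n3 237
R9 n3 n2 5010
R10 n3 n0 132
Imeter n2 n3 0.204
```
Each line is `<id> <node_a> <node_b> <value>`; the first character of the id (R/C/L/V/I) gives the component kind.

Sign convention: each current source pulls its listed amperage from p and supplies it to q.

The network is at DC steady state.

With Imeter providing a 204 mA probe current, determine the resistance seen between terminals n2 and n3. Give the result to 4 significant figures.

Element admittances at DC:
  Y(R1) = 0.0004854 S between n2,n1
  Y(R2) = 0.1548 S between n2,n3
  Y(R3) = 0.0008621 S between n2,n1
  Y(R4) = 0.0003279 S between n0,n3
  Y(R5) = 0.02247 S between n2,n0
  Y(R6) = 0.01053 S between n2,n3
  Y(R7) = 0.0001661 S between n1,n2
  Y(R8) = 0.004219 S between n0,n3
  Y(R9) = 0.0001996 S between n3,n2
  Y(R10) = 0.007576 S between n3,n0
  Imeter: injects 0.204 A into n3 (from n2)
Assemble and solve the 3×3 MNA system:
  V(n1)=-0.4123  V(n2)=-0.4123  V(n3)=0.7642

R_eq = 5.767 Ω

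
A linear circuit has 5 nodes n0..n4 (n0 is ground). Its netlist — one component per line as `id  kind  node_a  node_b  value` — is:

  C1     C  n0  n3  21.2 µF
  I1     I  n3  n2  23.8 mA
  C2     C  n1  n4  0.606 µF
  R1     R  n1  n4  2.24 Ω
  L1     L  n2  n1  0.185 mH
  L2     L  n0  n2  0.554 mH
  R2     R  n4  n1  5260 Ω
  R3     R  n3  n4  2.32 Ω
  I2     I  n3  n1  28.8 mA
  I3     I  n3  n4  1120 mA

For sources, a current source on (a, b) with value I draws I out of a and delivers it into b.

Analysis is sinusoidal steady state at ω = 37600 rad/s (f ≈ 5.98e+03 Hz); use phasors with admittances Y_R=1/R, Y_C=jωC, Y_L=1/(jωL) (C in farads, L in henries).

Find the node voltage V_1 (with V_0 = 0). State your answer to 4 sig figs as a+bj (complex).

2.871+0.4970j V

Apply KCL at each of the 4 non-ground nodes and solve the resulting linear system.
Node n1: branches {C2, R1, L1, R2, I2} → V_1 = 2.871+0.4970j
Node n2: branches {I1, L1, L2} → V_2 = 2.152+0.4967j
Node n3: branches {C1, I1, R3, I2, I3} → V_3 = 0.1296+0.02992j
Node n4: branches {C2, R1, R2, R3, I3} → V_4 = 2.795+0.2696j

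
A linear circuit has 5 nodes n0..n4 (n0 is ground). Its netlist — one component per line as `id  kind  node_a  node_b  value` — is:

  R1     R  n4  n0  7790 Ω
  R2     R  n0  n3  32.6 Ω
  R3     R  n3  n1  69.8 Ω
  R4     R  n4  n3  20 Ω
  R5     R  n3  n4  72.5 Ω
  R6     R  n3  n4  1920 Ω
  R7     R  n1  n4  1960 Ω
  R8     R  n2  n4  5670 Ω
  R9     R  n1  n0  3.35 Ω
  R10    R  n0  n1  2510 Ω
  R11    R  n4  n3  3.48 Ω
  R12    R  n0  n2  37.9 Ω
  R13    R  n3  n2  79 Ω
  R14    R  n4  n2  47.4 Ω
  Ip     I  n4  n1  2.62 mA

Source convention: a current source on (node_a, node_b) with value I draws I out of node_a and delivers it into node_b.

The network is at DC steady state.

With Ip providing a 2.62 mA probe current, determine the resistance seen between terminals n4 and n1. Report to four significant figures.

R_eq = 20.31 Ω

Element admittances at DC:
  Y(R1) = 0.0001284 S between n4,n0
  Y(R2) = 0.03067 S between n0,n3
  Y(R3) = 0.01433 S between n3,n1
  Y(R4) = 0.05000 S between n4,n3
  Y(R5) = 0.01379 S between n3,n4
  Y(R6) = 0.0005208 S between n3,n4
  Y(R7) = 0.0005102 S between n1,n4
  Y(R8) = 0.0001764 S between n2,n4
  Y(R9) = 0.2985 S between n1,n0
  Y(R10) = 0.0003984 S between n0,n1
  Y(R11) = 0.2874 S between n4,n3
  Y(R12) = 0.02639 S between n0,n2
  Y(R13) = 0.01266 S between n3,n2
  Y(R14) = 0.02110 S between n4,n2
  Ip: injects 0.00262 A into n1 (from n4)
Assemble and solve the 4×4 MNA system:
  V(n1)=0.006414  V(n2)=-0.02506  V(n3)=-0.04075  V(n4)=-0.04679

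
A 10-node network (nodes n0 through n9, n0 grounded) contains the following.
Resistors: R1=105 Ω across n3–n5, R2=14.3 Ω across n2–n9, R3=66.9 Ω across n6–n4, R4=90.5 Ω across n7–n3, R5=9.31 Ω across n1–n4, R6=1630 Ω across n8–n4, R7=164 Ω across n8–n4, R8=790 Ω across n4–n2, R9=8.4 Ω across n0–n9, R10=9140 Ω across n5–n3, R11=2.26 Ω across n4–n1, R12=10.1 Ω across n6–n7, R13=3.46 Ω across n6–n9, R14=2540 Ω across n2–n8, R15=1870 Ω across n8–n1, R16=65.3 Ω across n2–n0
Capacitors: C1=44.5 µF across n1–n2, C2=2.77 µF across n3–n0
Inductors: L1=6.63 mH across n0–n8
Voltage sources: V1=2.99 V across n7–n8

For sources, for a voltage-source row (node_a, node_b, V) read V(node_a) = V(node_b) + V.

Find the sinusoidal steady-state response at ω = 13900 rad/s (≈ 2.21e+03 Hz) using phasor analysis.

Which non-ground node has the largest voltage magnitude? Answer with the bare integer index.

Apply KCL at each of the 9 non-ground nodes and solve the resulting linear system.
Node n1: branches {R5, C1, R11, R15} → V_1 = -0.1615-0.1722j
Node n2: branches {R2, C1, R8, R14, R16} → V_2 = -0.1558-0.1952j
Node n3: branches {R1, R4, C2, R10} → V_3 = -0.1082-0.1137j
Node n4: branches {R3, R5, R6, R7, R8, R11} → V_4 = -0.1848-0.1783j
Node n5: branches {R1, R10} → V_5 = -0.1082-0.1137j
Node n6: branches {R3, R12, R13} → V_6 = 0.08398-0.2607j
Node n7: branches {R4, R12, V1} → V_7 = 0.2880-0.4907j
Node n8: branches {R6, R7, L1, R14, R15, V1} → V_8 = -2.702-0.4907j
Node n9: branches {R2, R9, R13} → V_9 = 0.02799-0.1862j
Source currents: i(V1)=-0.02458+0.02694j

8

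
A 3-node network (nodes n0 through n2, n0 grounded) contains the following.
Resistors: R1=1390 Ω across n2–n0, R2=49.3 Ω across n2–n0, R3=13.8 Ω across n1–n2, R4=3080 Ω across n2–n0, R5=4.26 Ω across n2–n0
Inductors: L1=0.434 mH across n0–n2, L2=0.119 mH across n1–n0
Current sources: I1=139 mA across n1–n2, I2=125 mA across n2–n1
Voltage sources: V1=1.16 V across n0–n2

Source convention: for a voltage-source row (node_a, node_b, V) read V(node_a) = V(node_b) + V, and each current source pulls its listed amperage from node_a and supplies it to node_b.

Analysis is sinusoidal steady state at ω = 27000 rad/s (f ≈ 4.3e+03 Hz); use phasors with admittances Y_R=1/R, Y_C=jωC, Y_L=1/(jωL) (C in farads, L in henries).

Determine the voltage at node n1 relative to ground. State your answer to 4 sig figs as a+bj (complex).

-0.06958-0.2989j V

Apply KCL at each of the 2 non-ground nodes and solve the resulting linear system.
Node n1: branches {R3, I1, I2, L2} → V_1 = -0.06958-0.2989j
Node n2: branches {R1, R2, R3, L1, R4, I1, I2, R5, V1} → V_2 = -1.160+0.000j
Source currents: i(V1)=-0.3901+0.1206j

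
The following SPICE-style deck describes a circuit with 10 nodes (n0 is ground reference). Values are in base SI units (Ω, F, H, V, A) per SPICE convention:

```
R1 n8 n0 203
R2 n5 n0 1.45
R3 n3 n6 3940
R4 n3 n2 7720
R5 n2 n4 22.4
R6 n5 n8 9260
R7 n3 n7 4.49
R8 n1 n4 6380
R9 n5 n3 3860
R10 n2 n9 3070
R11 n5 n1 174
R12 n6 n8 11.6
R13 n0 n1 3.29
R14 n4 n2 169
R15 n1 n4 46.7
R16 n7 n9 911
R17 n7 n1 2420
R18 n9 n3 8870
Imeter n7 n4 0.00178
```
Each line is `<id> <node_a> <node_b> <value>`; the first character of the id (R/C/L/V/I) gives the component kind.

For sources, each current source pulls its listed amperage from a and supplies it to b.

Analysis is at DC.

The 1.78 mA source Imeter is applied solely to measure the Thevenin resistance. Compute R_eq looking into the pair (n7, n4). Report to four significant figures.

Element admittances at DC:
  Y(R1) = 0.004926 S between n8,n0
  Y(R2) = 0.6897 S between n5,n0
  Y(R3) = 0.0002538 S between n3,n6
  Y(R4) = 0.0001295 S between n3,n2
  Y(R5) = 0.04464 S between n2,n4
  Y(R6) = 0.0001080 S between n5,n8
  Y(R7) = 0.2227 S between n3,n7
  Y(R8) = 0.0001567 S between n1,n4
  Y(R9) = 0.0002591 S between n5,n3
  Y(R10) = 0.0003257 S between n2,n9
  Y(R11) = 0.005747 S between n5,n1
  Y(R12) = 0.08621 S between n6,n8
  Y(R13) = 0.3040 S between n0,n1
  Y(R14) = 0.005917 S between n4,n2
  Y(R15) = 0.02141 S between n1,n4
  Y(R16) = 0.001098 S between n7,n9
  Y(R17) = 0.0004132 S between n7,n1
  Y(R18) = 0.0001127 S between n9,n3
  Imeter: injects 0.00178 A into n4 (from n7)
Assemble and solve the 9×9 MNA system:
  V(n1)=0.002174  V(n2)=0.04883  V(n3)=-1.353  V(n4)=0.05956  V(n5)=-0.0004958  V(n6)=-0.06854  V(n7)=-1.357  V(n8)=-0.06476  V(n9)=-1.058

R_eq = 795.7 Ω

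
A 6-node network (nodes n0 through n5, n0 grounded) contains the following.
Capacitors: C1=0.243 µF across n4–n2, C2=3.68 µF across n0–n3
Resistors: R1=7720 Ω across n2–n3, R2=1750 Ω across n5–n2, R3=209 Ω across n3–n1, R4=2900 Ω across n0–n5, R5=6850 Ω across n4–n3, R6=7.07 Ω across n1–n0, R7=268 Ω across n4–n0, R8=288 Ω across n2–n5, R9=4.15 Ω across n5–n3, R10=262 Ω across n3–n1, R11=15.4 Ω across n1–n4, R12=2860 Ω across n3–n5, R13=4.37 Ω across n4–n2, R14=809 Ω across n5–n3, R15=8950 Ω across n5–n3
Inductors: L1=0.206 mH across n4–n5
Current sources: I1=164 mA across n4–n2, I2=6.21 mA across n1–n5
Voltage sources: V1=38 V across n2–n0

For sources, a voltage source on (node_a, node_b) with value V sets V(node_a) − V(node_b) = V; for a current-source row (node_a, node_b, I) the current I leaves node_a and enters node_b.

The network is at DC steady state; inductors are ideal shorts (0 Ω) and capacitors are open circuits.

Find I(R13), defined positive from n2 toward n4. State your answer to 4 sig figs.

Apply KCL at each of the 5 non-ground nodes and solve the resulting linear system.
Node n1: branches {R3, R6, R10, R11, I2} → V_1 = 10.37
Node n2: branches {C1, R1, R2, R8, R13, I1, V1} → V_2 = 38.00
Node n3: branches {R1, R3, R5, R9, R10, R12, C2, R14, R15} → V_3 = 29.79
Node n4: branches {C1, R5, R7, L1, R11, R13, I1} → V_4 = 30.47
Node n5: branches {R2, R4, L1, R8, R9, R12, R14, R15, I2} → V_5 = 30.47
Source currents: i(L1)=0.1397, i(V1)=-1.590

1.723 A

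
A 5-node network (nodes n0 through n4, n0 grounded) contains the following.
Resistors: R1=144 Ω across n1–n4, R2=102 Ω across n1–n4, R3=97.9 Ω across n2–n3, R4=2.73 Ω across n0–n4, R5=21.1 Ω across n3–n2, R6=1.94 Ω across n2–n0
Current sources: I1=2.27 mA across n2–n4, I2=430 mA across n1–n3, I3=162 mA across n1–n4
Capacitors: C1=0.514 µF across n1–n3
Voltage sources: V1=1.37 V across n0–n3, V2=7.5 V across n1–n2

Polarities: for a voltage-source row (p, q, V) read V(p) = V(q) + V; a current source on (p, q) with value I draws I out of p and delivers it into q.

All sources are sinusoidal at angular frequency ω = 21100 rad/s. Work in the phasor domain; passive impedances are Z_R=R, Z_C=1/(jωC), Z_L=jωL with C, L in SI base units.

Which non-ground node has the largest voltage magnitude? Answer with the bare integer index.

Apply KCL at each of the 4 non-ground nodes and solve the resulting linear system.
Node n1: branches {R1, R2, C1, I2, I3, V2} → V_1 = 6.163-0.1387j
Node n2: branches {I1, R3, R5, R6, V2} → V_2 = -1.337-0.1387j
Node n3: branches {R3, C1, I2, R5, V1} → V_3 = -1.370+0.000j
Node n4: branches {R1, I1, R2, R4, I3} → V_4 = 0.6983-0.006064j
Source currents: i(V1)=-0.4334-0.07371j, i(V2)=-0.6850-0.07948j

1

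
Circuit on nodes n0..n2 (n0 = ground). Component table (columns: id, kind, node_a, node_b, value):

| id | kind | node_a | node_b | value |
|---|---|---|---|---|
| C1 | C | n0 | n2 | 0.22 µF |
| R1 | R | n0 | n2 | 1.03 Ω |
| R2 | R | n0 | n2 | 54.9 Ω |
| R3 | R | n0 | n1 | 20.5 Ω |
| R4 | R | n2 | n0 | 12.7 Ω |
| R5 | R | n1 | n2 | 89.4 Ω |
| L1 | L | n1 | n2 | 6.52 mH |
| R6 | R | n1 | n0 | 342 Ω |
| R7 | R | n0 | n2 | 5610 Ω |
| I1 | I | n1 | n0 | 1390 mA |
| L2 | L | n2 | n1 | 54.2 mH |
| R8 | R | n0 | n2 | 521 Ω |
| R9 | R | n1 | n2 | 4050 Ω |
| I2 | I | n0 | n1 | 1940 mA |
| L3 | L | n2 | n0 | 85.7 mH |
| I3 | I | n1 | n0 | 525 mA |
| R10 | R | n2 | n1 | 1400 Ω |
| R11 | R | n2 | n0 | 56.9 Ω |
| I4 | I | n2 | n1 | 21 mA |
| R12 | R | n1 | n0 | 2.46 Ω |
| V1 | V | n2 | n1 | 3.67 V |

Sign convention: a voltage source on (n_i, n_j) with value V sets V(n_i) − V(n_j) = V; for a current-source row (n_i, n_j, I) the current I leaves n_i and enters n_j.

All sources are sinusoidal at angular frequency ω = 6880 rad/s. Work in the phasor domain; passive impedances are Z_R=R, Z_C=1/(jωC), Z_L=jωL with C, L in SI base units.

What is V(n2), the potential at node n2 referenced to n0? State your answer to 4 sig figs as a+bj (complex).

MNA unknowns: 2 node voltages V₁..V_2 plus 1 source current (V1)
C1: Y=0.000+0.001514j on G[0,2]
R1: Y=0.9709+0.000j on G[0,2]
R2: Y=0.01821+0.000j on G[0,2]
R3: Y=0.04878+0.000j on G[0,1]
R4: Y=0.07874+0.000j on G[2,0]
R5: Y=0.01119+0.000j on G[1,2]
L1: Y=0.000-0.02229j on G[1,2]
R6: Y=0.002924+0.000j on G[1,0]
R7: Y=0.0001783+0.000j on G[0,2]
I1: z[1]−=1.39, z[0]+=1.39
L2: Y=0.000-0.002682j on G[2,1]
R8: Y=0.001919+0.000j on G[0,2]
R9: Y=0.0002469+0.000j on G[1,2]
I2: z[0]−=1.94, z[1]+=1.94
L3: Y=0.000-0.001696j on G[2,0]
I3: z[1]−=0.525, z[0]+=0.525
R10: Y=0.0007143+0.000j on G[2,1]
R11: Y=0.01757+0.000j on G[2,0]
I4: z[2]−=0.021, z[1]+=0.021
R12: Y=0.4065+0.000j on G[1,0]
V1: row V2−V1=3.67, i_V1 at 2,1
solve → V1=-2.566+0.0001303j, V2=1.104+0.0001303j
aux → i_V1=-1.266+0.09172j

1.104+0.0001303j V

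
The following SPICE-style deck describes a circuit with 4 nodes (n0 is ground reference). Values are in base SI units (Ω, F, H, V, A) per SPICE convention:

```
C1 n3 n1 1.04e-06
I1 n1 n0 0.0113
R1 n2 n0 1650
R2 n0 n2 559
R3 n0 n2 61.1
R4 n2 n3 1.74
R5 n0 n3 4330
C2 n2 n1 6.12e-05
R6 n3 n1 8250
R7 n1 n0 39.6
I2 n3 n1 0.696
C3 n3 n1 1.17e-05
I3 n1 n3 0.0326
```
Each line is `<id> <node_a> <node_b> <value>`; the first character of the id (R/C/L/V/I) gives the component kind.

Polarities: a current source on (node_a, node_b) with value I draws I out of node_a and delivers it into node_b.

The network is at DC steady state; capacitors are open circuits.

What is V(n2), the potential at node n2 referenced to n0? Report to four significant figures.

-34.53 V

Apply KCL at each of the 3 non-ground nodes and solve the resulting linear system.
Node n1: branches {C1, I1, C2, R6, R7, I2, C3, I3} → V_1 = 25.53
Node n2: branches {R1, R2, R3, R4, C2} → V_2 = -34.53
Node n3: branches {C1, R4, R5, R6, I2, C3, I3} → V_3 = -35.65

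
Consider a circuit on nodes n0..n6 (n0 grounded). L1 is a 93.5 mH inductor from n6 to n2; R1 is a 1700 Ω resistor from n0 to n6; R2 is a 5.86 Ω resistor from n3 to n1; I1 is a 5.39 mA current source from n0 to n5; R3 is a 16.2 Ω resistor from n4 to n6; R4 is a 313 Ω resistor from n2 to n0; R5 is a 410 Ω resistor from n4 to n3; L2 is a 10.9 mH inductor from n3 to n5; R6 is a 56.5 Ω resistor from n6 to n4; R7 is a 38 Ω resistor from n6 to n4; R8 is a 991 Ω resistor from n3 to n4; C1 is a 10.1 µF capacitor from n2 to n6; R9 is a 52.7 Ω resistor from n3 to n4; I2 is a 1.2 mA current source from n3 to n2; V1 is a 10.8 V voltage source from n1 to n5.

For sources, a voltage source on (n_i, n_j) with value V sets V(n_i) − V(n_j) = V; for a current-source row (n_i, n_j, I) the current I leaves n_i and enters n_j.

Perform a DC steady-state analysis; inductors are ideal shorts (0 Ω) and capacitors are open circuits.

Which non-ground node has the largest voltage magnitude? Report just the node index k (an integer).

1

Element admittances at DC:
  L1: short n6↔n2 (DC inductor)
  Y(R1) = 0.0005882 S between n0,n6
  Y(R2) = 0.1706 S between n3,n1
  I1: injects 0.00539 A into n5 (from n0)
  Y(R3) = 0.06173 S between n4,n6
  Y(R4) = 0.003195 S between n2,n0
  Y(R5) = 0.002439 S between n4,n3
  L2: short n3↔n5 (DC inductor)
  Y(R6) = 0.01770 S between n6,n4
  Y(R7) = 0.02632 S between n6,n4
  Y(R8) = 0.001009 S between n3,n4
  Y(C1) = 0.000 S between n2,n6
  Y(R9) = 0.01898 S between n3,n4
  I2: injects 0.0012 A into n2 (from n3)
  V1: constraint V(n1)−V(n5) = 10.8
Assemble and solve the 9×9 MNA system:
  V(n1)=12.45  V(n2)=1.425  V(n3)=1.651  V(n4)=1.464  V(n5)=1.651  V(n6)=1.425
  i(L1)=0.003352  i(L2)=1.838  i(V1)=-1.843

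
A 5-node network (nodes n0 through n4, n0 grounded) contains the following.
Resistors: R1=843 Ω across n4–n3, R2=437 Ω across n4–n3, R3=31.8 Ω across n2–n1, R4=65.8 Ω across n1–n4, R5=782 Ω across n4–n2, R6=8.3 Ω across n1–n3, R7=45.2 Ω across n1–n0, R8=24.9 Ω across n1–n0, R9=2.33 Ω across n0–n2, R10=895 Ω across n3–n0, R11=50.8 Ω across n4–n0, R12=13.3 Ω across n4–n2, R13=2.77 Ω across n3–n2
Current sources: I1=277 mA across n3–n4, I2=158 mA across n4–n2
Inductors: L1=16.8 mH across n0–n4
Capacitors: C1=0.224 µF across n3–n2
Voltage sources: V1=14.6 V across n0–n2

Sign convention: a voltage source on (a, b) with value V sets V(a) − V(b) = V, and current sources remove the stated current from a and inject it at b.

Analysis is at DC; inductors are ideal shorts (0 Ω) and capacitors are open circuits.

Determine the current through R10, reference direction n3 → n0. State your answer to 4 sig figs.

MNA unknowns: 4 node voltages V₁..V_4 plus 2 source currents (L1, V1)
R1: Y=0.001186 on G[4,3]
I1: z[3]−=0.277, z[4]+=0.277
R2: Y=0.002288 on G[4,3]
R3: Y=0.03145 on G[2,1]
R4: Y=0.01520 on G[1,4]
R5: Y=0.001279 on G[4,2]
R6: Y=0.1205 on G[1,3]
L1: row V0−V4=0, i_L1 at 0,4
R7: Y=0.02212 on G[1,0]
R8: Y=0.04016 on G[1,0]
C1: Y=0.000 on G[3,2]
R9: Y=0.4292 on G[0,2]
R10: Y=0.001117 on G[3,0]
R11: Y=0.01969 on G[4,0]
I2: z[4]−=0.158, z[2]+=0.158
R12: Y=0.07519 on G[4,2]
R13: Y=0.3610 on G[3,2]
V1: row V0−V2=14.6, i_V1 at 0,2
solve → V1=-9.192, V2=-14.60, V3=-13.69, V4=0.000
aux → i_L1=1.185, i_V1=-8.039

-0.01530 A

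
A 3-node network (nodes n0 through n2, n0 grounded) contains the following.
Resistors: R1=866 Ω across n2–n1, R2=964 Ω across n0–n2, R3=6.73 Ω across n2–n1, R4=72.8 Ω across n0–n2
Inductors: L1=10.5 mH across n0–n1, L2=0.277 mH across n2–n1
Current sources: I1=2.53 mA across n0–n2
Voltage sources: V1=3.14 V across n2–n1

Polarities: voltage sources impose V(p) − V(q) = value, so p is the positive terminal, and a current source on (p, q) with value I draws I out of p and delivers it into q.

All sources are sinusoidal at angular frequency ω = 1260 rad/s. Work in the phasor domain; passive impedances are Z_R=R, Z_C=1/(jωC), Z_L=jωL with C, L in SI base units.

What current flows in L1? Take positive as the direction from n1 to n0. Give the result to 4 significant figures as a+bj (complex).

-0.04225+0.008257j A

Element admittances at ω=1260 rad/s:
  Y(R1) = 0.001155+0.000j S between n2,n1
  Y(L1) = 0.000-0.07559j S between n0,n1
  Y(R2) = 0.001037+0.000j S between n0,n2
  I1: injects 0.00253 A into n2 (from n0)
  Y(R3) = 0.1486+0.000j S between n2,n1
  Y(L2) = 0.000-2.865j S between n2,n1
  Y(R4) = 0.01374+0.000j S between n0,n2
  V1: constraint V(n2)−V(n1) = 3.14
Assemble and solve the 3×3 MNA system:
  V(n1)=-0.1092-0.5589j  V(n2)=3.031-0.5589j
  i(V1)=-0.5124+9.005j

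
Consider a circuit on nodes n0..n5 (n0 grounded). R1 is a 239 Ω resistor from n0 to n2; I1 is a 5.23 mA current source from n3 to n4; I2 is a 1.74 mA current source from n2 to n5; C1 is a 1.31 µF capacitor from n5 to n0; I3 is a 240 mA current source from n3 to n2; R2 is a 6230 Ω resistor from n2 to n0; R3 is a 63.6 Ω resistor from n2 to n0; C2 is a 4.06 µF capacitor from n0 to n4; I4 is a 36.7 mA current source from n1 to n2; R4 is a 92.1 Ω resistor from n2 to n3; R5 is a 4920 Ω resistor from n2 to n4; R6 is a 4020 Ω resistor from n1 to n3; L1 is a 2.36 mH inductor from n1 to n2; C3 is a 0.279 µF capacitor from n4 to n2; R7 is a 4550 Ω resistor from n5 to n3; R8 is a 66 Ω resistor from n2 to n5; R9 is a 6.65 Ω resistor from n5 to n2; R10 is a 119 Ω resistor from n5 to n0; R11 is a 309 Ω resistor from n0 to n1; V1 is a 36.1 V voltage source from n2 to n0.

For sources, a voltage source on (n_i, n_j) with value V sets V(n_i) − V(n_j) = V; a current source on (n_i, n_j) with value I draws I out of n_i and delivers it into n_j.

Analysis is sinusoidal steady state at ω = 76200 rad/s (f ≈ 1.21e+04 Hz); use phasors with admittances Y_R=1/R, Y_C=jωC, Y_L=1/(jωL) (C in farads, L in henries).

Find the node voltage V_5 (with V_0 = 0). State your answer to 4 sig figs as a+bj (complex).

Apply KCL at each of the 5 non-ground nodes and solve the resulting linear system.
Node n1: branches {I4, R6, L1, R11} → V_1 = 23.25-20.55j
Node n2: branches {R1, I2, I3, R2, R3, I4, R4, R5, L1, C3, R8, R9, V1} → V_2 = 36.10+0.000j
Node n3: branches {I1, I3, R4, R6, R7} → V_3 = 13.97-0.7388j
Node n4: branches {I1, C2, R5, C3} → V_4 = 2.321-0.03658j
Node n5: branches {I2, C1, R7, R8, R9, R10} → V_5 = 25.85-14.82j
Source currents: i(V1)=-2.507-3.107j

25.85-14.82j V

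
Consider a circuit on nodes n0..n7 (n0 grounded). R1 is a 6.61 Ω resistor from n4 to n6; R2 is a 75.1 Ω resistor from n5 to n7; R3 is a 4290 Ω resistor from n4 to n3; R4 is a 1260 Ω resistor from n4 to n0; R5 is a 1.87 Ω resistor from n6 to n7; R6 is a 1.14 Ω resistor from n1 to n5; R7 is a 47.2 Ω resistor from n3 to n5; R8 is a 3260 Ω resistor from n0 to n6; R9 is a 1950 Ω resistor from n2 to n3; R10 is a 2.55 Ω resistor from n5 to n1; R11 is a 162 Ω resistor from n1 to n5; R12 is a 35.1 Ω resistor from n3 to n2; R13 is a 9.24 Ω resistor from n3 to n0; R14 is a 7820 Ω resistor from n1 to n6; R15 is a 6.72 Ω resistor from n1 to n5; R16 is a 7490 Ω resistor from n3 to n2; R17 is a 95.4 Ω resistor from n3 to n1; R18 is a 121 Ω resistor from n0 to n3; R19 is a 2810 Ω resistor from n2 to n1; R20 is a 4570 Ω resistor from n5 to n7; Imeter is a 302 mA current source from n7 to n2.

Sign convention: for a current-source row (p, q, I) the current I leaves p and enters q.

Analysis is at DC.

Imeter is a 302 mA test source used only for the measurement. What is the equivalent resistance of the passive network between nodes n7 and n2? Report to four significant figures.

R_eq = 125.1 Ω

Element admittances at DC:
  Y(R1) = 0.1513 S between n4,n6
  Y(R2) = 0.01332 S between n5,n7
  Y(R3) = 0.0002331 S between n4,n3
  Y(R4) = 0.0007937 S between n4,n0
  Y(R5) = 0.5348 S between n6,n7
  Y(R6) = 0.8772 S between n1,n5
  Y(R7) = 0.02119 S between n3,n5
  Y(R8) = 0.0003067 S between n0,n6
  Y(R9) = 0.0005128 S between n2,n3
  Y(R10) = 0.3922 S between n5,n1
  Y(R11) = 0.006173 S between n1,n5
  Y(R12) = 0.02849 S between n3,n2
  Y(R13) = 0.1082 S between n3,n0
  Y(R14) = 0.0001279 S between n1,n6
  Y(R15) = 0.1488 S between n1,n5
  Y(R16) = 0.0001335 S between n3,n2
  Y(R17) = 0.01048 S between n3,n1
  Y(R18) = 0.008264 S between n0,n3
  Y(R19) = 0.0003559 S between n2,n1
  Y(R20) = 0.0002188 S between n5,n7
  Imeter: injects 0.302 A into n2 (from n7)
Assemble and solve the 7×7 MNA system:
  V(n1)=-7.886  V(n2)=10.40  V(n3)=0.2568  V(n4)=-27.14  V(n5)=-7.948  V(n6)=-27.32  V(n7)=-27.40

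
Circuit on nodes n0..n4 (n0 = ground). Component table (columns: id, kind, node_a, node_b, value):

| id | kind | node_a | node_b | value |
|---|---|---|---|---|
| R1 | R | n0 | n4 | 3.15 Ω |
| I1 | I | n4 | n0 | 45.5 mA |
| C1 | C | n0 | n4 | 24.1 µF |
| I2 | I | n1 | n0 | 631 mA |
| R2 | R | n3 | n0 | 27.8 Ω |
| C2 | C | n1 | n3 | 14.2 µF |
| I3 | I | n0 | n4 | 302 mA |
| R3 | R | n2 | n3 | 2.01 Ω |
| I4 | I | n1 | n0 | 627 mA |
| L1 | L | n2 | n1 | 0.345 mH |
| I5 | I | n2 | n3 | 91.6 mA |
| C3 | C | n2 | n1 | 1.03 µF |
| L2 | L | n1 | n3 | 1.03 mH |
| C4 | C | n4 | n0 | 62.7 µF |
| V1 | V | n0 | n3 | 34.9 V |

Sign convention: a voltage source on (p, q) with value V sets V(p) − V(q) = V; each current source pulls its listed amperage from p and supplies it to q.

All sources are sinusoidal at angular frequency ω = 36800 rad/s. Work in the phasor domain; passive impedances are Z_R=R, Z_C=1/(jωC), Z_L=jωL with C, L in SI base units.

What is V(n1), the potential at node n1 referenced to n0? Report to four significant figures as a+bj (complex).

-34.90+2.763j V

Apply KCL at each of the 4 non-ground nodes and solve the resulting linear system.
Node n1: branches {I2, C2, I4, L1, C3, L2} → V_1 = -34.90+2.763j
Node n2: branches {R3, L1, I5, C3} → V_2 = -34.86+0.003801j
Node n3: branches {R2, C2, R3, I5, L2, V1} → V_3 = -34.90+0.000j
Node n4: branches {R1, I1, C1, I3, C4} → V_4 = 0.007903-0.07952j
Source currents: i(V1)=0.002604+0.000j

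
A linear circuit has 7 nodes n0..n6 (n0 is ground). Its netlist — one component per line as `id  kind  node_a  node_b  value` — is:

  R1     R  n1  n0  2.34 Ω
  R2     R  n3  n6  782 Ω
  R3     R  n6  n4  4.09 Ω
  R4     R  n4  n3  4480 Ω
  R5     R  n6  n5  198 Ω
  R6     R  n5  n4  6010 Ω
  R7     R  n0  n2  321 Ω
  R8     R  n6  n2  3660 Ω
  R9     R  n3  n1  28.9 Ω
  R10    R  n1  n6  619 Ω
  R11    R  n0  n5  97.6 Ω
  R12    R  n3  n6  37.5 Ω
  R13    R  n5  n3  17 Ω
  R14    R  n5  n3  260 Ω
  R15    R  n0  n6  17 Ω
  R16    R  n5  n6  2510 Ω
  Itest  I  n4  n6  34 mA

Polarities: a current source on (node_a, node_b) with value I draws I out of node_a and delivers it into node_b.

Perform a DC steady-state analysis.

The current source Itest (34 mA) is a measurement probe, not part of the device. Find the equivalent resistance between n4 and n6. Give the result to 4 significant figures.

R_eq = 4.084 Ω

MNA unknowns: 6 node voltages V₁..V_6
R1: Y=0.4274 on G[1,0]
R2: Y=0.001279 on G[3,6]
R3: Y=0.2445 on G[6,4]
R4: Y=0.0002232 on G[4,3]
R5: Y=0.005051 on G[6,5]
R6: Y=0.0001664 on G[5,4]
R7: Y=0.003115 on G[0,2]
R8: Y=0.0002732 on G[6,2]
R9: Y=0.03460 on G[3,1]
R10: Y=0.001616 on G[1,6]
R11: Y=0.01025 on G[0,5]
R12: Y=0.02667 on G[3,6]
R13: Y=0.05882 on G[5,3]
R14: Y=0.003846 on G[5,3]
R15: Y=0.05882 on G[0,6]
R16: Y=0.0003984 on G[5,6]
Itest: z[4]−=0.034, z[6]+=0.034
solve → V1=-3.653e-05, V2=3.070e-05, V3=-0.0005072, V4=-0.1385, V5=-0.0006717, V6=0.0003808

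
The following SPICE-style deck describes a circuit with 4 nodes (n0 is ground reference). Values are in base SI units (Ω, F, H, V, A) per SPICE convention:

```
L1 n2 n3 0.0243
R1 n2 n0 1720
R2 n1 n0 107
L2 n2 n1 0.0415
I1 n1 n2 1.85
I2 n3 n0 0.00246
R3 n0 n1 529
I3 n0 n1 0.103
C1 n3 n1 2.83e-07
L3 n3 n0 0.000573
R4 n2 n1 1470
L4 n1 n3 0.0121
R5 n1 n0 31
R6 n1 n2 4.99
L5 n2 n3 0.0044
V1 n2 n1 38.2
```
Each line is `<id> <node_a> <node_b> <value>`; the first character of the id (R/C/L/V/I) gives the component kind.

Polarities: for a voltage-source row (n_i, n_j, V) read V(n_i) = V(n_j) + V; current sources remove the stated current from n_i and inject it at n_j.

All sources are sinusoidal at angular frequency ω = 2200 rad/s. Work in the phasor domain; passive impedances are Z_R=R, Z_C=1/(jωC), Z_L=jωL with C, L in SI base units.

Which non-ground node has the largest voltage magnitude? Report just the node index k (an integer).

1

Element admittances at ω=2200 rad/s:
  Y(L1) = 0.000-0.01871j S between n2,n3
  Y(R1) = 0.0005814+0.000j S between n2,n0
  Y(R2) = 0.009346+0.000j S between n1,n0
  Y(L2) = 0.000-0.01095j S between n2,n1
  I1: injects 1.85 A into n2 (from n1)
  I2: injects 0.00246 A into n0 (from n3)
  Y(R3) = 0.001890+0.000j S between n0,n1
  I3: injects 0.103 A into n1 (from n0)
  Y(C1) = 0.000+0.0006226j S between n3,n1
  Y(L3) = 0.000-0.7933j S between n3,n0
  Y(R4) = 0.0006803+0.000j S between n2,n1
  Y(L4) = 0.000-0.03757j S between n1,n3
  Y(R5) = 0.03226+0.000j S between n1,n0
  Y(R6) = 0.2004+0.000j S between n1,n2
  Y(L5) = 0.000-0.1033j S between n2,n3
  V1: constraint V(n2)−V(n1) = 38.2
Assemble and solve the 4×4 MNA system:
  V(n1)=-26.22+9.333j  V(n2)=11.98+9.333j  V(n3)=0.5185+1.555j
  i(V1)=-6.787+1.812j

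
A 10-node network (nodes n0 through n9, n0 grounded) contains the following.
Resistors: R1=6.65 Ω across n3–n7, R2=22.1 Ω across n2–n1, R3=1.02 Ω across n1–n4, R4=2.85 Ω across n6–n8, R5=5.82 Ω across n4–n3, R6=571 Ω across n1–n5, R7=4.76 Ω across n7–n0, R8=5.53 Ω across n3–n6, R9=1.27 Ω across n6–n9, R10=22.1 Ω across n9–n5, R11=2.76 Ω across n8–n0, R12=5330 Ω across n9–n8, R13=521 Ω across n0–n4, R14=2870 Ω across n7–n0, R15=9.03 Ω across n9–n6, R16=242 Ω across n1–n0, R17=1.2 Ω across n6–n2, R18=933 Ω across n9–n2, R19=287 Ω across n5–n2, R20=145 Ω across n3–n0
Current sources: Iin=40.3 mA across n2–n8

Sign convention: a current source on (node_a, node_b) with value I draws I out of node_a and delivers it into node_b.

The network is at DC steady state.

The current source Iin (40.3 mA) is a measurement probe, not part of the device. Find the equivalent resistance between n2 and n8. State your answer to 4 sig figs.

Apply KCL at each of the 9 non-ground nodes and solve the resulting linear system.
Node n1: branches {R2, R3, R6, R16} → V_1 = -0.07341
Node n2: branches {R2, R17, R18, R19, Iin} → V_2 = -0.1258
Node n3: branches {R1, R5, R8, R20} → V_3 = -0.05994
Node n4: branches {R3, R5, R13} → V_4 = -0.07128
Node n5: branches {R6, R10, R19} → V_5 = -0.08356
Node n6: branches {R4, R8, R9, R15, R17} → V_6 = -0.08052
Node n7: branches {R1, R7, R14} → V_7 = -0.02498
Node n8: branches {R4, R11, R12, Iin} → V_8 = 0.01687
Node n9: branches {R9, R10, R12, R15, R18} → V_9 = -0.08070

R_eq = 3.540 Ω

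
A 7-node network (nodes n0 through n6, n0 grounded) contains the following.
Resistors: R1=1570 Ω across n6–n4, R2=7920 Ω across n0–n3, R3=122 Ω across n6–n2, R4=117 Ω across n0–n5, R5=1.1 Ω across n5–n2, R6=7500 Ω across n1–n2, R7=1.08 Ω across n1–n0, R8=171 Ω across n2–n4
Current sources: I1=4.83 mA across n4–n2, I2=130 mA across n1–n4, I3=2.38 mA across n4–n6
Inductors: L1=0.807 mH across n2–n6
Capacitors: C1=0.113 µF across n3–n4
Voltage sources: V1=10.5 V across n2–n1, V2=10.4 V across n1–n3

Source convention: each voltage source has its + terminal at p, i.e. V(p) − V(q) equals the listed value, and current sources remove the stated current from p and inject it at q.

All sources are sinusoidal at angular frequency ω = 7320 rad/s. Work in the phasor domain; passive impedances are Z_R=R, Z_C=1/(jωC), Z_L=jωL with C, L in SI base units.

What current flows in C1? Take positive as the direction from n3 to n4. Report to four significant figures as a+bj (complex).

Apply KCL at each of the 6 non-ground nodes and solve the resulting linear system.
Node n1: branches {I2, R6, R7, V1, V2} → V_1 = -0.09373+0.000j
Node n2: branches {I1, R3, L1, R5, R6, R8, V1} → V_2 = 10.41+0.000j
Node n3: branches {R2, C1, V2} → V_3 = -10.49+0.000j
Node n4: branches {R1, I1, I2, I3, C1, R8} → V_4 = 28.71-4.992j
Node n5: branches {R4, R5} → V_5 = 10.31+0.000j
Node n6: branches {R1, R3, I3, L1} → V_6 = 10.43+0.08171j
Source currents: i(V1)=0.03636-0.03242j, i(V2)=-0.005454-0.03242j

-0.004129-0.03242j A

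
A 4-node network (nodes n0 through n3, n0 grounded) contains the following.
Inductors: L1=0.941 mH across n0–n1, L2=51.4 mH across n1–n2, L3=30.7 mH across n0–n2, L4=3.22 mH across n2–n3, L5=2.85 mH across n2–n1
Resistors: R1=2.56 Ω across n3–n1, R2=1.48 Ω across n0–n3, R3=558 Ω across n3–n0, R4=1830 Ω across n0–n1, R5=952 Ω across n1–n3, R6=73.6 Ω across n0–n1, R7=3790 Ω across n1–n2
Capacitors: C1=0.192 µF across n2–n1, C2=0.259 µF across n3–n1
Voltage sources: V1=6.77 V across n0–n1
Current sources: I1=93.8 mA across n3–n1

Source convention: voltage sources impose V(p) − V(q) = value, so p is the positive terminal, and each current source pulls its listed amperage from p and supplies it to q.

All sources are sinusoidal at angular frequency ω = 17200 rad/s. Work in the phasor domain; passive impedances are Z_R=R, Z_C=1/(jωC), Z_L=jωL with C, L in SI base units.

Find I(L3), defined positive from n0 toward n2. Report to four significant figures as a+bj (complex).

Element admittances at ω=17200 rad/s:
  Y(L1) = 0.000-0.06178j S between n0,n1
  Y(L2) = 0.000-0.001131j S between n1,n2
  Y(R1) = 0.3906+0.000j S between n3,n1
  Y(R2) = 0.6757+0.000j S between n0,n3
  Y(R3) = 0.001792+0.000j S between n3,n0
  Y(R4) = 0.0005464+0.000j S between n0,n1
  Y(L3) = 0.000-0.001894j S between n0,n2
  Y(R5) = 0.001050+0.000j S between n1,n3
  Y(L4) = 0.000-0.01806j S between n2,n3
  Y(R6) = 0.01359+0.000j S between n0,n1
  Y(R7) = 0.0002639+0.000j S between n1,n2
  Y(L5) = 0.000-0.02040j S between n2,n1
  Y(C1) = 0.000+0.003302j S between n2,n1
  Y(C2) = 0.000+0.004455j S between n3,n1
  V1: constraint V(n0)−V(n1) = 6.77
  I1: injects 0.0938 A into n1 (from n3)
Assemble and solve the 4×4 MNA system:
  V(n1)=-6.770+0.000j  V(n2)=-4.447-0.009328j  V(n3)=-2.568+0.01422j
  i(V1)=-1.836+0.4363j

1.766e-05-0.008422j A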